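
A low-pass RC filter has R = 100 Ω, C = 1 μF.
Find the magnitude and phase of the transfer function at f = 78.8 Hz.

Step 1 — Angular frequency: ω = 2π·78.8 = 495.1 rad/s.
Step 2 — Transfer function: H(jω) = 1/(1 + jωRC).
Step 3 — Denominator: 1 + jωRC = 1 + j·495.1·100·1e-06 = 1 + j0.04951.
Step 4 — H = 0.9976 - j0.04939.
Step 5 — Magnitude: |H| = 0.9988 (-0.0 dB); phase: φ = -2.8°.

|H| = 0.9988 (-0.0 dB), φ = -2.8°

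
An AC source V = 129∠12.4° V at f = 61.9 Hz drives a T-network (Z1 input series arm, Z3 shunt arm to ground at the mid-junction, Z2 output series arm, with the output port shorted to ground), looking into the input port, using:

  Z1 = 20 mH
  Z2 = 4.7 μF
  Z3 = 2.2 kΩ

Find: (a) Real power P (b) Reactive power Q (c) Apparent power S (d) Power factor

Step 1 — Angular frequency: ω = 2π·f = 2π·61.9 = 388.9 rad/s.
Step 2 — Component impedances:
  Z1: Z = jωL = j·388.9·0.02 = 0 + j7.779 Ω
  Z2: Z = 1/(jωC) = -j/(ω·C) = 0 - j547.1 Ω
  Z3: Z = R = 2200 Ω
Step 3 — With the output port shorted to ground, the output series arm Z2 runs from the junction to ground; the shunt arm Z3 also runs from the junction to ground. They appear in parallel: Z3 || Z2 = 128.1 - j515.2 Ω.
Step 4 — Series with input arm Z1: Z_in = Z1 + (Z3 || Z2) = 128.1 - j507.4 Ω = 523.3∠-75.8° Ω.
Step 5 — Source phasor: V = 129∠12.4° V = 126 + j27.7 V.
Step 6 — Current: I = V / Z = 0.007612 + j0.2464 A = 0.2465∠88.2° A.
Step 7 — Complex power: S = V·I* = 7.784 - j30.83 VA.
Step 8 — Real power: P = Re(S) = 7.784 W.
Step 9 — Reactive power: Q = Im(S) = -30.83 VAR.
Step 10 — Apparent power: |S| = 31.8 VA.
Step 11 — Power factor: PF = P/|S| = 0.2448 (leading).

(a) P = 7.784 W  (b) Q = -30.83 VAR  (c) S = 31.8 VA  (d) PF = 0.2448 (leading)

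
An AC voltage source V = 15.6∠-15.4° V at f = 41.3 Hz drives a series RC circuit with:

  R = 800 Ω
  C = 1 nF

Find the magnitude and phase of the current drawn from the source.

Step 1 — Angular frequency: ω = 2π·f = 2π·41.3 = 259.5 rad/s.
Step 2 — Component impedances:
  R: Z = R = 800 Ω
  C: Z = 1/(jωC) = -j/(ω·C) = 0 - j3.854e+06 Ω
Step 3 — Series combination: Z_total = R + C = 800 - j3.854e+06 Ω = 3.854e+06∠-90.0° Ω.
Step 4 — Source phasor: V = 15.6∠-15.4° V = 15.04 - j4.143 V.
Step 5 — Ohm's law: I = V / Z_total = (15.04 - j4.143) / (800 - j3.854e+06) = 1.076e-06 + j3.903e-06 A.
Step 6 — Convert to polar: |I| = 4.048e-06 A, ∠I = 74.6°.

I = 4.048e-06∠74.6° A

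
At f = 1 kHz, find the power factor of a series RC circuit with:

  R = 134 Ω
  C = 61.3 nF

Step 1 — Angular frequency: ω = 2π·f = 2π·1000 = 6283 rad/s.
Step 2 — Component impedances:
  R: Z = R = 134 Ω
  C: Z = 1/(jωC) = -j/(ω·C) = 0 - j2596 Ω
Step 3 — Series combination: Z_total = R + C = 134 - j2596 Ω = 2600∠-87.0° Ω.
Step 4 — Power factor: PF = cos(φ) = Re(Z)/|Z| = 134/2600 = 0.05154.
Step 5 — Type: Im(Z) = -2596 ⇒ leading (phase φ = -87.0°).

PF = 0.05154 (leading, φ = -87.0°)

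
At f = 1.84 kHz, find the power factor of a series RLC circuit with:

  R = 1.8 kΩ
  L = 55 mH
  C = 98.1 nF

Step 1 — Angular frequency: ω = 2π·f = 2π·1840 = 1.156e+04 rad/s.
Step 2 — Component impedances:
  R: Z = R = 1800 Ω
  L: Z = jωL = j·1.156e+04·0.055 = 0 + j635.9 Ω
  C: Z = 1/(jωC) = -j/(ω·C) = 0 - j881.7 Ω
Step 3 — Series combination: Z_total = R + L + C = 1800 - j245.9 Ω = 1817∠-7.8° Ω.
Step 4 — Power factor: PF = cos(φ) = Re(Z)/|Z| = 1800/1816.7 = 0.9908.
Step 5 — Type: Im(Z) = -245.9 ⇒ leading (phase φ = -7.8°).

PF = 0.9908 (leading, φ = -7.8°)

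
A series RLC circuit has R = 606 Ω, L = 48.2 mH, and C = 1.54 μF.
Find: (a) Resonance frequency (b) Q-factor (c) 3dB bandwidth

Step 1 — Resonance: ω₀ = 1/√(LC) = 1/√(0.0482·1.54e-06) = 3670 rad/s.
Step 2 — f₀ = ω₀/(2π) = 584.2 Hz.
Step 3 — Series Q: Q = ω₀L/R = 3670·0.0482/606 = 0.2919.
Step 4 — Bandwidth: Δω = ω₀/Q = 1.257e+04 rad/s; BW = Δω/(2π) = 2001 Hz.

(a) f₀ = 584.2 Hz  (b) Q = 0.2919  (c) BW = 2001 Hz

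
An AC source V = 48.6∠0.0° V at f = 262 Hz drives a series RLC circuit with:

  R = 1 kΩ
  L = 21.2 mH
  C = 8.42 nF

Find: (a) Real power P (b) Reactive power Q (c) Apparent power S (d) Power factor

Step 1 — Angular frequency: ω = 2π·f = 2π·262 = 1646 rad/s.
Step 2 — Component impedances:
  R: Z = R = 1000 Ω
  L: Z = jωL = j·1646·0.0212 = 0 + j34.9 Ω
  C: Z = 1/(jωC) = -j/(ω·C) = 0 - j7.215e+04 Ω
Step 3 — Series combination: Z_total = R + L + C = 1000 - j7.211e+04 Ω = 7.212e+04∠-89.2° Ω.
Step 4 — Source phasor: V = 48.6∠0.0° V = 48.6 V.
Step 5 — Current: I = V / Z = 9.345e-06 + j0.0006738 A = 0.0006739∠89.2° A.
Step 6 — Complex power: S = V·I* = 0.0004541 - j0.03275 VA.
Step 7 — Real power: P = Re(S) = 0.0004541 W.
Step 8 — Reactive power: Q = Im(S) = -0.03275 VAR.
Step 9 — Apparent power: |S| = 0.03275 VA.
Step 10 — Power factor: PF = P/|S| = 0.01387 (leading).

(a) P = 0.0004541 W  (b) Q = -0.03275 VAR  (c) S = 0.03275 VA  (d) PF = 0.01387 (leading)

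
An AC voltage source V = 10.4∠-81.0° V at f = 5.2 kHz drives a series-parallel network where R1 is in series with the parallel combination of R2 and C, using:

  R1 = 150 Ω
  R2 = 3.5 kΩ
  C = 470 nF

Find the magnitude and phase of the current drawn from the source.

Step 1 — Angular frequency: ω = 2π·f = 2π·5200 = 3.267e+04 rad/s.
Step 2 — Component impedances:
  R1: Z = R = 150 Ω
  R2: Z = R = 3500 Ω
  C: Z = 1/(jωC) = -j/(ω·C) = 0 - j65.12 Ω
Step 3 — Parallel branch: R2 || C = 1/(1/R2 + 1/C) = 1.211 - j65.1 Ω.
Step 4 — Series with R1: Z_total = R1 + (R2 || C) = 151.2 - j65.1 Ω = 164.6∠-23.3° Ω.
Step 5 — Source phasor: V = 10.4∠-81.0° V = 1.627 - j10.27 V.
Step 6 — Ohm's law: I = V / Z_total = (1.627 - j10.27) / (151.2 - j65.1) = 0.03375 - j0.0534 A.
Step 7 — Convert to polar: |I| = 0.06317 A, ∠I = -57.7°.

I = 0.06317∠-57.7° A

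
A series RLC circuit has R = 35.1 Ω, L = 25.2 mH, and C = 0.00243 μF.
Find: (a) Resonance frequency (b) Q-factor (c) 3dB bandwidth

Step 1 — Resonance: ω₀ = 1/√(LC) = 1/√(0.0252·2.43e-09) = 1.278e+05 rad/s.
Step 2 — f₀ = ω₀/(2π) = 2.034e+04 Hz.
Step 3 — Series Q: Q = ω₀L/R = 1.278e+05·0.0252/35.1 = 91.75.
Step 4 — Bandwidth: Δω = ω₀/Q = 1393 rad/s; BW = Δω/(2π) = 221.7 Hz.

(a) f₀ = 2.034e+04 Hz  (b) Q = 91.75  (c) BW = 221.7 Hz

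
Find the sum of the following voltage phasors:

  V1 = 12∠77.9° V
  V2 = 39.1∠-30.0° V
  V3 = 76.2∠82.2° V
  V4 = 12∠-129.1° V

Step 1 — Convert each phasor to rectangular form:
  V1 = 12·(cos(77.9°) + j·sin(77.9°)) = 2.515 + j11.73 V
  V2 = 39.1·(cos(-30.0°) + j·sin(-30.0°)) = 33.86 - j19.55 V
  V3 = 76.2·(cos(82.2°) + j·sin(82.2°)) = 10.34 + j75.49 V
  V4 = 12·(cos(-129.1°) + j·sin(-129.1°)) = -7.568 - j9.313 V
Step 2 — Sum components: V_total = 39.15 + j58.37 V.
Step 3 — Convert to polar: |V_total| = 70.28 V, ∠V_total = 56.1°.

V_total = 70.28∠56.1° V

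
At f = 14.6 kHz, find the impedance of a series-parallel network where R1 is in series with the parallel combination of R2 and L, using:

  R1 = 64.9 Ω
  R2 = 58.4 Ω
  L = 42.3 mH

Step 1 — Angular frequency: ω = 2π·f = 2π·1.46e+04 = 9.173e+04 rad/s.
Step 2 — Component impedances:
  R1: Z = R = 64.9 Ω
  R2: Z = R = 58.4 Ω
  L: Z = jωL = j·9.173e+04·0.0423 = 0 + j3880 Ω
Step 3 — Parallel branch: R2 || L = 1/(1/R2 + 1/L) = 58.39 + j0.8787 Ω.
Step 4 — Series with R1: Z_total = R1 + (R2 || L) = 123.3 + j0.8787 Ω = 123.3∠0.4° Ω.

Z = 123.3 + j0.8787 Ω = 123.3∠0.4° Ω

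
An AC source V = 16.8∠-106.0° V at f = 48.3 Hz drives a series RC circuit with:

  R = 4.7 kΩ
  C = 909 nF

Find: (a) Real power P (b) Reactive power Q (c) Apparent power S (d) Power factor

Step 1 — Angular frequency: ω = 2π·f = 2π·48.3 = 303.5 rad/s.
Step 2 — Component impedances:
  R: Z = R = 4700 Ω
  C: Z = 1/(jωC) = -j/(ω·C) = 0 - j3625 Ω
Step 3 — Series combination: Z_total = R + C = 4700 - j3625 Ω = 5936∠-37.6° Ω.
Step 4 — Source phasor: V = 16.8∠-106.0° V = -4.631 - j16.15 V.
Step 5 — Current: I = V / Z = 0.001044 - j0.002631 A = 0.00283∠-68.4° A.
Step 6 — Complex power: S = V·I* = 0.03765 - j0.02904 VA.
Step 7 — Real power: P = Re(S) = 0.03765 W.
Step 8 — Reactive power: Q = Im(S) = -0.02904 VAR.
Step 9 — Apparent power: |S| = 0.04755 VA.
Step 10 — Power factor: PF = P/|S| = 0.7918 (leading).

(a) P = 0.03765 W  (b) Q = -0.02904 VAR  (c) S = 0.04755 VA  (d) PF = 0.7918 (leading)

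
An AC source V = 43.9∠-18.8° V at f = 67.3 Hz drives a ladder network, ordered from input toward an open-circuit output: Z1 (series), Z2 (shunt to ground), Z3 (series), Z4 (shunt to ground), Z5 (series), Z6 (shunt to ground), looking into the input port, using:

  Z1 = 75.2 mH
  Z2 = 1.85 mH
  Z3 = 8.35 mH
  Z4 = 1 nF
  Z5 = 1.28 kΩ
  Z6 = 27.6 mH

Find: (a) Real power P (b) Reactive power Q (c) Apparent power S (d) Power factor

Step 1 — Angular frequency: ω = 2π·f = 2π·67.3 = 422.9 rad/s.
Step 2 — Component impedances:
  Z1: Z = jωL = j·422.9·0.0752 = 0 + j31.8 Ω
  Z2: Z = jωL = j·422.9·0.00185 = 0 + j0.7823 Ω
  Z3: Z = jωL = j·422.9·0.00835 = 0 + j3.531 Ω
  Z4: Z = 1/(jωC) = -j/(ω·C) = 0 - j2.365e+06 Ω
  Z5: Z = R = 1280 Ω
  Z6: Z = jωL = j·422.9·0.0276 = 0 + j11.67 Ω
Step 3 — Ladder network (open output): work backward from the far end, alternating series and parallel combinations. Z_in = 0.000478 + j32.58 Ω = 32.58∠90.0° Ω.
Step 4 — Source phasor: V = 43.9∠-18.8° V = 41.56 - j14.15 V.
Step 5 — Current: I = V / Z = -0.4342 - j1.276 A = 1.347∠-108.8° A.
Step 6 — Complex power: S = V·I* = 0.0008679 + j59.15 VA.
Step 7 — Real power: P = Re(S) = 0.0008679 W.
Step 8 — Reactive power: Q = Im(S) = 59.15 VAR.
Step 9 — Apparent power: |S| = 59.15 VA.
Step 10 — Power factor: PF = P/|S| = 1.467e-05 (lagging).

(a) P = 0.0008679 W  (b) Q = 59.15 VAR  (c) S = 59.15 VA  (d) PF = 1.467e-05 (lagging)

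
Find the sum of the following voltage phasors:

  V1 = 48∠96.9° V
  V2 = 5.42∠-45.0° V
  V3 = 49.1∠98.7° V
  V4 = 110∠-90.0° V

Step 1 — Convert each phasor to rectangular form:
  V1 = 48·(cos(96.9°) + j·sin(96.9°)) = -5.767 + j47.65 V
  V2 = 5.42·(cos(-45.0°) + j·sin(-45.0°)) = 3.833 - j3.833 V
  V3 = 49.1·(cos(98.7°) + j·sin(98.7°)) = -7.427 + j48.54 V
  V4 = 110·(cos(-90.0°) + j·sin(-90.0°)) = 0 - j110 V
Step 2 — Sum components: V_total = -9.361 - j17.65 V.
Step 3 — Convert to polar: |V_total| = 19.97 V, ∠V_total = -117.9°.

V_total = 19.97∠-117.9° V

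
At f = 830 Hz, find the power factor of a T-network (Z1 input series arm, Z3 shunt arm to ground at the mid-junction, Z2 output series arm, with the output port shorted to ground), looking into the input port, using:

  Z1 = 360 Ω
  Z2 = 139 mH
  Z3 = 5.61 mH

Step 1 — Angular frequency: ω = 2π·f = 2π·830 = 5215 rad/s.
Step 2 — Component impedances:
  Z1: Z = R = 360 Ω
  Z2: Z = jωL = j·5215·0.139 = 0 + j724.9 Ω
  Z3: Z = jωL = j·5215·0.00561 = 0 + j29.26 Ω
Step 3 — With the output port shorted to ground, the output series arm Z2 runs from the junction to ground; the shunt arm Z3 also runs from the junction to ground. They appear in parallel: Z3 || Z2 = 0 + j28.12 Ω.
Step 4 — Series with input arm Z1: Z_in = Z1 + (Z3 || Z2) = 360 + j28.12 Ω = 361.1∠4.5° Ω.
Step 5 — Power factor: PF = cos(φ) = Re(Z)/|Z| = 360/361.1 = 0.997.
Step 6 — Type: Im(Z) = 28.12 ⇒ lagging (phase φ = 4.5°).

PF = 0.997 (lagging, φ = 4.5°)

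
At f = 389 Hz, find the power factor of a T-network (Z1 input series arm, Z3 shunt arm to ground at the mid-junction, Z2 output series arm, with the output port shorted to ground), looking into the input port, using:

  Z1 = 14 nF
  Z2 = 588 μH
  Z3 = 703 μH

Step 1 — Angular frequency: ω = 2π·f = 2π·389 = 2444 rad/s.
Step 2 — Component impedances:
  Z1: Z = 1/(jωC) = -j/(ω·C) = 0 - j2.922e+04 Ω
  Z2: Z = jωL = j·2444·0.000588 = 0 + j1.437 Ω
  Z3: Z = jωL = j·2444·0.000703 = 0 + j1.718 Ω
Step 3 — With the output port shorted to ground, the output series arm Z2 runs from the junction to ground; the shunt arm Z3 also runs from the junction to ground. They appear in parallel: Z3 || Z2 = 0 + j0.7826 Ω.
Step 4 — Series with input arm Z1: Z_in = Z1 + (Z3 || Z2) = 0 - j2.922e+04 Ω = 2.922e+04∠-90.0° Ω.
Step 5 — Power factor: PF = cos(φ) = Re(Z)/|Z| = 0/2.922e+04 = 0.
Step 6 — Type: Im(Z) = -2.922e+04 ⇒ leading (phase φ = -90.0°).

PF = 0 (leading, φ = -90.0°)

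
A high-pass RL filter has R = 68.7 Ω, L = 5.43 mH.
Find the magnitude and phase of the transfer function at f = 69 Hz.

Step 1 — Angular frequency: ω = 2π·69 = 433.5 rad/s.
Step 2 — Transfer function: H(jω) = jωL/(R + jωL).
Step 3 — Numerator jωL = j·2.354; denominator R + jωL = 68.7 + j2.354.
Step 4 — H = 0.001173 + j0.03423.
Step 5 — Magnitude: |H| = 0.03425 (-29.3 dB); phase: φ = 88.0°.

|H| = 0.03425 (-29.3 dB), φ = 88.0°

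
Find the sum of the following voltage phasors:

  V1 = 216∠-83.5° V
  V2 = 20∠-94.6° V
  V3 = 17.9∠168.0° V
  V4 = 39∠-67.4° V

Step 1 — Convert each phasor to rectangular form:
  V1 = 216·(cos(-83.5°) + j·sin(-83.5°)) = 24.45 - j214.6 V
  V2 = 20·(cos(-94.6°) + j·sin(-94.6°)) = -1.604 - j19.94 V
  V3 = 17.9·(cos(168.0°) + j·sin(168.0°)) = -17.51 + j3.722 V
  V4 = 39·(cos(-67.4°) + j·sin(-67.4°)) = 14.99 - j36.01 V
Step 2 — Sum components: V_total = 20.33 - j266.8 V.
Step 3 — Convert to polar: |V_total| = 267.6 V, ∠V_total = -85.6°.

V_total = 267.6∠-85.6° V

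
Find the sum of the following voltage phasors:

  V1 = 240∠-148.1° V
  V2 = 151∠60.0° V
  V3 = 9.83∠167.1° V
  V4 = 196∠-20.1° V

Step 1 — Convert each phasor to rectangular form:
  V1 = 240·(cos(-148.1°) + j·sin(-148.1°)) = -203.8 - j126.8 V
  V2 = 151·(cos(60.0°) + j·sin(60.0°)) = 75.5 + j130.8 V
  V3 = 9.83·(cos(167.1°) + j·sin(167.1°)) = -9.582 + j2.195 V
  V4 = 196·(cos(-20.1°) + j·sin(-20.1°)) = 184.1 - j67.36 V
Step 2 — Sum components: V_total = 46.23 - j61.22 V.
Step 3 — Convert to polar: |V_total| = 76.71 V, ∠V_total = -52.9°.

V_total = 76.71∠-52.9° V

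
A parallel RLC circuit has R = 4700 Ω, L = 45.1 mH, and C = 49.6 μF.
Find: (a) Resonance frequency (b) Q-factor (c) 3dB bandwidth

Step 1 — Resonance: ω₀ = 1/√(LC) = 1/√(0.0451·4.96e-05) = 668.6 rad/s.
Step 2 — f₀ = ω₀/(2π) = 106.4 Hz.
Step 3 — Parallel Q: Q = R/(ω₀L) = 4700/(668.6·0.0451) = 155.9.
Step 4 — Bandwidth: Δω = ω₀/Q = 4.29 rad/s; BW = Δω/(2π) = 0.6827 Hz.

(a) f₀ = 106.4 Hz  (b) Q = 155.9  (c) BW = 0.6827 Hz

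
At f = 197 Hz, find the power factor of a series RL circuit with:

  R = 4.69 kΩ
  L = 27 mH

Step 1 — Angular frequency: ω = 2π·f = 2π·197 = 1238 rad/s.
Step 2 — Component impedances:
  R: Z = R = 4690 Ω
  L: Z = jωL = j·1238·0.027 = 0 + j33.42 Ω
Step 3 — Series combination: Z_total = R + L = 4690 + j33.42 Ω = 4690∠0.4° Ω.
Step 4 — Power factor: PF = cos(φ) = Re(Z)/|Z| = 4690/4690 = 1.
Step 5 — Type: Im(Z) = 33.42 ⇒ lagging (phase φ = 0.4°).

PF = 1 (lagging, φ = 0.4°)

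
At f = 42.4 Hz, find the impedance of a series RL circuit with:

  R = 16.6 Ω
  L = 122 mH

Step 1 — Angular frequency: ω = 2π·f = 2π·42.4 = 266.4 rad/s.
Step 2 — Component impedances:
  R: Z = R = 16.6 Ω
  L: Z = jωL = j·266.4·0.122 = 0 + j32.5 Ω
Step 3 — Series combination: Z_total = R + L = 16.6 + j32.5 Ω = 36.5∠62.9° Ω.

Z = 16.6 + j32.5 Ω = 36.5∠62.9° Ω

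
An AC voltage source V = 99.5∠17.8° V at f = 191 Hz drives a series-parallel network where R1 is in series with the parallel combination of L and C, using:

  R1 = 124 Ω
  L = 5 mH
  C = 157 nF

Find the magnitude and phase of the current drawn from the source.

Step 1 — Angular frequency: ω = 2π·f = 2π·191 = 1200 rad/s.
Step 2 — Component impedances:
  R1: Z = R = 124 Ω
  L: Z = jωL = j·1200·0.005 = 0 + j6 Ω
  C: Z = 1/(jωC) = -j/(ω·C) = 0 - j5307 Ω
Step 3 — Parallel branch: L || C = 1/(1/L + 1/C) = 0 + j6.007 Ω.
Step 4 — Series with R1: Z_total = R1 + (L || C) = 124 + j6.007 Ω = 124.1∠2.8° Ω.
Step 5 — Source phasor: V = 99.5∠17.8° V = 94.74 + j30.42 V.
Step 6 — Ohm's law: I = V / Z_total = (94.74 + j30.42) / (124 + j6.007) = 0.7741 + j0.2078 A.
Step 7 — Convert to polar: |I| = 0.8015 A, ∠I = 15.0°.

I = 0.8015∠15.0° A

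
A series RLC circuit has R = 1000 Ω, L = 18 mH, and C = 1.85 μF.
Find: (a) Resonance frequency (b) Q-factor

Step 1 — Resonance condition Im(Z)=0 gives ω₀ = 1/√(LC).
Step 2 — ω₀ = 1/√(0.018·1.85e-06) = 5480 rad/s.
Step 3 — f₀ = ω₀/(2π) = 872.2 Hz.
Step 4 — Series Q: Q = ω₀L/R = 5480·0.018/1000 = 0.09864.

(a) f₀ = 872.2 Hz  (b) Q = 0.09864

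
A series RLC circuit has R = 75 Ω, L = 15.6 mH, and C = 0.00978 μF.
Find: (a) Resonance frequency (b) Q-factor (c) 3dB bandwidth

Step 1 — Resonance condition Im(Z)=0 gives ω₀ = 1/√(LC).
Step 2 — ω₀ = 1/√(0.0156·9.78e-09) = 8.096e+04 rad/s.
Step 3 — f₀ = ω₀/(2π) = 1.289e+04 Hz.
Step 4 — Series Q: Q = ω₀L/R = 8.096e+04·0.0156/75 = 16.84.
Step 5 — 3dB bandwidth: Δω = ω₀/Q = 4808 rad/s; BW = Δω/(2π) = 765.2 Hz.

(a) f₀ = 1.289e+04 Hz  (b) Q = 16.84  (c) BW = 765.2 Hz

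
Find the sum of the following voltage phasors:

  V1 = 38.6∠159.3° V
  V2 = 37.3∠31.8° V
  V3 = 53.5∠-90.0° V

Step 1 — Convert each phasor to rectangular form:
  V1 = 38.6·(cos(159.3°) + j·sin(159.3°)) = -36.11 + j13.64 V
  V2 = 37.3·(cos(31.8°) + j·sin(31.8°)) = 31.7 + j19.66 V
  V3 = 53.5·(cos(-90.0°) + j·sin(-90.0°)) = 0 - j53.5 V
Step 2 — Sum components: V_total = -4.407 - j20.2 V.
Step 3 — Convert to polar: |V_total| = 20.68 V, ∠V_total = -102.3°.

V_total = 20.68∠-102.3° V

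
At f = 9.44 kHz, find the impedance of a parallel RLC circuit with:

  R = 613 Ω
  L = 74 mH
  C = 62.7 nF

Step 1 — Angular frequency: ω = 2π·f = 2π·9440 = 5.931e+04 rad/s.
Step 2 — Component impedances:
  R: Z = R = 613 Ω
  L: Z = jωL = j·5.931e+04·0.074 = 0 + j4389 Ω
  C: Z = 1/(jωC) = -j/(ω·C) = 0 - j268.9 Ω
Step 3 — Parallel combination: 1/Z_total = 1/R + 1/L + 1/C; Z_total = 109.9 - j235.1 Ω = 259.5∠-65.0° Ω.

Z = 109.9 - j235.1 Ω = 259.5∠-65.0° Ω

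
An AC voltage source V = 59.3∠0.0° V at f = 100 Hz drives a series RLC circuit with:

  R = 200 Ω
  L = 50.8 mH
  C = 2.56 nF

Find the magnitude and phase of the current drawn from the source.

Step 1 — Angular frequency: ω = 2π·f = 2π·100 = 628.3 rad/s.
Step 2 — Component impedances:
  R: Z = R = 200 Ω
  L: Z = jωL = j·628.3·0.0508 = 0 + j31.92 Ω
  C: Z = 1/(jωC) = -j/(ω·C) = 0 - j6.217e+05 Ω
Step 3 — Series combination: Z_total = R + L + C = 200 - j6.217e+05 Ω = 6.217e+05∠-90.0° Ω.
Step 4 — Source phasor: V = 59.3∠0.0° V = 59.3 V.
Step 5 — Ohm's law: I = V / Z_total = (59.3) / (200 - j6.217e+05) = 3.069e-08 + j9.539e-05 A.
Step 6 — Convert to polar: |I| = 9.539e-05 A, ∠I = 90.0°.

I = 9.539e-05∠90.0° A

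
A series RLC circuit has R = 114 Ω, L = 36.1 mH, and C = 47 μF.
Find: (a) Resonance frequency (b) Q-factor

Step 1 — Resonance condition Im(Z)=0 gives ω₀ = 1/√(LC).
Step 2 — ω₀ = 1/√(0.0361·4.7e-05) = 767.7 rad/s.
Step 3 — f₀ = ω₀/(2π) = 122.2 Hz.
Step 4 — Series Q: Q = ω₀L/R = 767.7·0.0361/114 = 0.2431.

(a) f₀ = 122.2 Hz  (b) Q = 0.2431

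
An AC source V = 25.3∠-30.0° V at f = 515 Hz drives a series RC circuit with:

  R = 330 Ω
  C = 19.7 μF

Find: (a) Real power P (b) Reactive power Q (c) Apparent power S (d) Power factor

Step 1 — Angular frequency: ω = 2π·f = 2π·515 = 3236 rad/s.
Step 2 — Component impedances:
  R: Z = R = 330 Ω
  C: Z = 1/(jωC) = -j/(ω·C) = 0 - j15.69 Ω
Step 3 — Series combination: Z_total = R + C = 330 - j15.69 Ω = 330.4∠-2.7° Ω.
Step 4 — Source phasor: V = 25.3∠-30.0° V = 21.91 - j12.65 V.
Step 5 — Current: I = V / Z = 0.06806 - j0.0351 A = 0.07658∠-27.3° A.
Step 6 — Complex power: S = V·I* = 1.935 - j0.092 VA.
Step 7 — Real power: P = Re(S) = 1.935 W.
Step 8 — Reactive power: Q = Im(S) = -0.092 VAR.
Step 9 — Apparent power: |S| = 1.937 VA.
Step 10 — Power factor: PF = P/|S| = 0.9989 (leading).

(a) P = 1.935 W  (b) Q = -0.092 VAR  (c) S = 1.937 VA  (d) PF = 0.9989 (leading)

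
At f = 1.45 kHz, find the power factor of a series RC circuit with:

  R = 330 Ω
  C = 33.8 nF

Step 1 — Angular frequency: ω = 2π·f = 2π·1450 = 9111 rad/s.
Step 2 — Component impedances:
  R: Z = R = 330 Ω
  C: Z = 1/(jωC) = -j/(ω·C) = 0 - j3247 Ω
Step 3 — Series combination: Z_total = R + C = 330 - j3247 Ω = 3264∠-84.2° Ω.
Step 4 — Power factor: PF = cos(φ) = Re(Z)/|Z| = 330/3264 = 0.1011.
Step 5 — Type: Im(Z) = -3247 ⇒ leading (phase φ = -84.2°).

PF = 0.1011 (leading, φ = -84.2°)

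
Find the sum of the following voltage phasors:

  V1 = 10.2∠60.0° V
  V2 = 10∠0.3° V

Step 1 — Convert each phasor to rectangular form:
  V1 = 10.2·(cos(60.0°) + j·sin(60.0°)) = 5.1 + j8.833 V
  V2 = 10·(cos(0.3°) + j·sin(0.3°)) = 10 + j0.05236 V
Step 2 — Sum components: V_total = 15.1 + j8.886 V.
Step 3 — Convert to polar: |V_total| = 17.52 V, ∠V_total = 30.5°.

V_total = 17.52∠30.5° V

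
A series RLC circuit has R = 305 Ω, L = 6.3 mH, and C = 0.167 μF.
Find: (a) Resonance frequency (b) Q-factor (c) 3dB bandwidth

Step 1 — Resonance: ω₀ = 1/√(LC) = 1/√(0.0063·1.67e-07) = 3.083e+04 rad/s.
Step 2 — f₀ = ω₀/(2π) = 4907 Hz.
Step 3 — Series Q: Q = ω₀L/R = 3.083e+04·0.0063/305 = 0.6368.
Step 4 — Bandwidth: Δω = ω₀/Q = 4.841e+04 rad/s; BW = Δω/(2π) = 7705 Hz.

(a) f₀ = 4907 Hz  (b) Q = 0.6368  (c) BW = 7705 Hz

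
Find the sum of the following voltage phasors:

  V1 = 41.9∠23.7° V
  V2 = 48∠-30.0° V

Step 1 — Convert each phasor to rectangular form:
  V1 = 41.9·(cos(23.7°) + j·sin(23.7°)) = 38.37 + j16.84 V
  V2 = 48·(cos(-30.0°) + j·sin(-30.0°)) = 41.57 - j24 V
Step 2 — Sum components: V_total = 79.94 - j7.158 V.
Step 3 — Convert to polar: |V_total| = 80.26 V, ∠V_total = -5.1°.

V_total = 80.26∠-5.1° V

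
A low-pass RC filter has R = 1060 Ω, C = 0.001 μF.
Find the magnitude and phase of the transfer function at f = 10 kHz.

Step 1 — Angular frequency: ω = 2π·1e+04 = 6.283e+04 rad/s.
Step 2 — Transfer function: H(jω) = 1/(1 + jωRC).
Step 3 — Denominator: 1 + jωRC = 1 + j·6.283e+04·1060·1e-09 = 1 + j0.0666.
Step 4 — H = 0.9956 - j0.06631.
Step 5 — Magnitude: |H| = 0.9978 (-0.0 dB); phase: φ = -3.8°.

|H| = 0.9978 (-0.0 dB), φ = -3.8°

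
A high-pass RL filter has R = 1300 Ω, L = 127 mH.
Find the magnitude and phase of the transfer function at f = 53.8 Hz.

Step 1 — Angular frequency: ω = 2π·53.8 = 338 rad/s.
Step 2 — Transfer function: H(jω) = jωL/(R + jωL).
Step 3 — Numerator jωL = j·42.93; denominator R + jωL = 1300 + j42.93.
Step 4 — H = 0.001089 + j0.03299.
Step 5 — Magnitude: |H| = 0.03301 (-29.6 dB); phase: φ = 88.1°.

|H| = 0.03301 (-29.6 dB), φ = 88.1°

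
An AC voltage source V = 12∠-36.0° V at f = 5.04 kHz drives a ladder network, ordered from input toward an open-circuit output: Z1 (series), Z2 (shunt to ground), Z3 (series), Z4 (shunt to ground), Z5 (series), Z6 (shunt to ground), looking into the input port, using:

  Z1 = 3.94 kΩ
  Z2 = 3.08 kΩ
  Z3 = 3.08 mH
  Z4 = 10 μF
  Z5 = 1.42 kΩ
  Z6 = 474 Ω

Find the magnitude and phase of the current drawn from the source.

Step 1 — Angular frequency: ω = 2π·f = 2π·5040 = 3.167e+04 rad/s.
Step 2 — Component impedances:
  Z1: Z = R = 3940 Ω
  Z2: Z = R = 3080 Ω
  Z3: Z = jωL = j·3.167e+04·0.00308 = 0 + j97.54 Ω
  Z4: Z = 1/(jωC) = -j/(ω·C) = 0 - j3.158 Ω
  Z5: Z = R = 1420 Ω
  Z6: Z = R = 474 Ω
Step 3 — Ladder network (open output): work backward from the far end, alternating series and parallel combinations. Z_in = 3943 + j94.29 Ω = 3944∠1.4° Ω.
Step 4 — Source phasor: V = 12∠-36.0° V = 9.708 - j7.053 V.
Step 5 — Ohm's law: I = V / Z_total = (9.708 - j7.053) / (3943 + j94.29) = 0.002418 - j0.001847 A.
Step 6 — Convert to polar: |I| = 0.003043 A, ∠I = -37.4°.

I = 0.003043∠-37.4° A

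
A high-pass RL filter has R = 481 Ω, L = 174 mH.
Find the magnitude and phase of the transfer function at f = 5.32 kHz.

Step 1 — Angular frequency: ω = 2π·5320 = 3.343e+04 rad/s.
Step 2 — Transfer function: H(jω) = jωL/(R + jωL).
Step 3 — Numerator jωL = j·5816; denominator R + jωL = 481 + j5816.
Step 4 — H = 0.9932 + j0.08214.
Step 5 — Magnitude: |H| = 0.9966 (-0.0 dB); phase: φ = 4.7°.

|H| = 0.9966 (-0.0 dB), φ = 4.7°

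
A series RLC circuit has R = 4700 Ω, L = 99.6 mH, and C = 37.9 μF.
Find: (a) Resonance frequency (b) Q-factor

Step 1 — Resonance condition Im(Z)=0 gives ω₀ = 1/√(LC).
Step 2 — ω₀ = 1/√(0.0996·3.79e-05) = 514.7 rad/s.
Step 3 — f₀ = ω₀/(2π) = 81.92 Hz.
Step 4 — Series Q: Q = ω₀L/R = 514.7·0.0996/4700 = 0.01091.

(a) f₀ = 81.92 Hz  (b) Q = 0.01091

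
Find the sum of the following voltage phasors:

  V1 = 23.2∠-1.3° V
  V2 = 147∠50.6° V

Step 1 — Convert each phasor to rectangular form:
  V1 = 23.2·(cos(-1.3°) + j·sin(-1.3°)) = 23.19 - j0.5263 V
  V2 = 147·(cos(50.6°) + j·sin(50.6°)) = 93.31 + j113.6 V
Step 2 — Sum components: V_total = 116.5 + j113.1 V.
Step 3 — Convert to polar: |V_total| = 162.3 V, ∠V_total = 44.1°.

V_total = 162.3∠44.1° V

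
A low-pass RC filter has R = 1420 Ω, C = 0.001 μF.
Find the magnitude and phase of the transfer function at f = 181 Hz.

Step 1 — Angular frequency: ω = 2π·181 = 1137 rad/s.
Step 2 — Transfer function: H(jω) = 1/(1 + jωRC).
Step 3 — Denominator: 1 + jωRC = 1 + j·1137·1420·1e-09 = 1 + j0.001615.
Step 4 — H = 1 - j0.001615.
Step 5 — Magnitude: |H| = 1 (-0.0 dB); phase: φ = -0.1°.

|H| = 1 (-0.0 dB), φ = -0.1°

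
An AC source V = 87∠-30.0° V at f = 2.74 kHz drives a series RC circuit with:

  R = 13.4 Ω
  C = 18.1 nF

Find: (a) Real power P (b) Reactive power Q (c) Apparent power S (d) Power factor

Step 1 — Angular frequency: ω = 2π·f = 2π·2740 = 1.722e+04 rad/s.
Step 2 — Component impedances:
  R: Z = R = 13.4 Ω
  C: Z = 1/(jωC) = -j/(ω·C) = 0 - j3209 Ω
Step 3 — Series combination: Z_total = R + C = 13.4 - j3209 Ω = 3209∠-89.8° Ω.
Step 4 — Source phasor: V = 87∠-30.0° V = 75.34 - j43.5 V.
Step 5 — Current: I = V / Z = 0.01365 + j0.02342 A = 0.02711∠59.8° A.
Step 6 — Complex power: S = V·I* = 0.009848 - j2.359 VA.
Step 7 — Real power: P = Re(S) = 0.009848 W.
Step 8 — Reactive power: Q = Im(S) = -2.359 VAR.
Step 9 — Apparent power: |S| = 2.359 VA.
Step 10 — Power factor: PF = P/|S| = 0.004176 (leading).

(a) P = 0.009848 W  (b) Q = -2.359 VAR  (c) S = 2.359 VA  (d) PF = 0.004176 (leading)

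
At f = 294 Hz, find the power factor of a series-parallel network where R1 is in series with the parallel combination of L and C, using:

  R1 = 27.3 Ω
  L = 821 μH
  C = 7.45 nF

Step 1 — Angular frequency: ω = 2π·f = 2π·294 = 1847 rad/s.
Step 2 — Component impedances:
  R1: Z = R = 27.3 Ω
  L: Z = jωL = j·1847·0.000821 = 0 + j1.517 Ω
  C: Z = 1/(jωC) = -j/(ω·C) = 0 - j7.266e+04 Ω
Step 3 — Parallel branch: L || C = 1/(1/L + 1/C) = 0 + j1.517 Ω.
Step 4 — Series with R1: Z_total = R1 + (L || C) = 27.3 + j1.517 Ω = 27.34∠3.2° Ω.
Step 5 — Power factor: PF = cos(φ) = Re(Z)/|Z| = 27.3/27.34 = 0.9985.
Step 6 — Type: Im(Z) = 1.517 ⇒ lagging (phase φ = 3.2°).

PF = 0.9985 (lagging, φ = 3.2°)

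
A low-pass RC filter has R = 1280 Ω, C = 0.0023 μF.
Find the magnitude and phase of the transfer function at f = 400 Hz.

Step 1 — Angular frequency: ω = 2π·400 = 2513 rad/s.
Step 2 — Transfer function: H(jω) = 1/(1 + jωRC).
Step 3 — Denominator: 1 + jωRC = 1 + j·2513·1280·2.3e-09 = 1 + j0.007399.
Step 4 — H = 0.9999 - j0.007399.
Step 5 — Magnitude: |H| = 1 (-0.0 dB); phase: φ = -0.4°.

|H| = 1 (-0.0 dB), φ = -0.4°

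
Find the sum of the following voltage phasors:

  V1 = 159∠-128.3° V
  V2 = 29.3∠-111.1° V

Step 1 — Convert each phasor to rectangular form:
  V1 = 159·(cos(-128.3°) + j·sin(-128.3°)) = -98.54 - j124.8 V
  V2 = 29.3·(cos(-111.1°) + j·sin(-111.1°)) = -10.55 - j27.34 V
Step 2 — Sum components: V_total = -109.1 - j152.1 V.
Step 3 — Convert to polar: |V_total| = 187.2 V, ∠V_total = -125.6°.

V_total = 187.2∠-125.6° V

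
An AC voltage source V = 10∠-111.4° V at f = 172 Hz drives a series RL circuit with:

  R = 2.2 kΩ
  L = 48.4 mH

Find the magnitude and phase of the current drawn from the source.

Step 1 — Angular frequency: ω = 2π·f = 2π·172 = 1081 rad/s.
Step 2 — Component impedances:
  R: Z = R = 2200 Ω
  L: Z = jωL = j·1081·0.0484 = 0 + j52.31 Ω
Step 3 — Series combination: Z_total = R + L = 2200 + j52.31 Ω = 2201∠1.4° Ω.
Step 4 — Source phasor: V = 10∠-111.4° V = -3.649 - j9.311 V.
Step 5 — Ohm's law: I = V / Z_total = (-3.649 - j9.311) / (2200 + j52.31) = -0.001758 - j0.00419 A.
Step 6 — Convert to polar: |I| = 0.004544 A, ∠I = -112.8°.

I = 0.004544∠-112.8° A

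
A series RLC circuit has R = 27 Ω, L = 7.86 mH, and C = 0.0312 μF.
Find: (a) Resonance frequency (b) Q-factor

Step 1 — Resonance condition Im(Z)=0 gives ω₀ = 1/√(LC).
Step 2 — ω₀ = 1/√(0.00786·3.12e-08) = 6.386e+04 rad/s.
Step 3 — f₀ = ω₀/(2π) = 1.016e+04 Hz.
Step 4 — Series Q: Q = ω₀L/R = 6.386e+04·0.00786/27 = 18.59.

(a) f₀ = 1.016e+04 Hz  (b) Q = 18.59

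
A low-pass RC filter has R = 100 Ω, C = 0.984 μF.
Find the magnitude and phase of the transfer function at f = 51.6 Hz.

Step 1 — Angular frequency: ω = 2π·51.6 = 324.2 rad/s.
Step 2 — Transfer function: H(jω) = 1/(1 + jωRC).
Step 3 — Denominator: 1 + jωRC = 1 + j·324.2·100·9.84e-07 = 1 + j0.0319.
Step 4 — H = 0.999 - j0.03187.
Step 5 — Magnitude: |H| = 0.9995 (-0.0 dB); phase: φ = -1.8°.

|H| = 0.9995 (-0.0 dB), φ = -1.8°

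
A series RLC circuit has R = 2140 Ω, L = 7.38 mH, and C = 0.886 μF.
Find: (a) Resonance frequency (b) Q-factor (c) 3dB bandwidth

Step 1 — Resonance condition Im(Z)=0 gives ω₀ = 1/√(LC).
Step 2 — ω₀ = 1/√(0.00738·8.86e-07) = 1.237e+04 rad/s.
Step 3 — f₀ = ω₀/(2π) = 1968 Hz.
Step 4 — Series Q: Q = ω₀L/R = 1.237e+04·0.00738/2140 = 0.04265.
Step 5 — 3dB bandwidth: Δω = ω₀/Q = 2.9e+05 rad/s; BW = Δω/(2π) = 4.615e+04 Hz.

(a) f₀ = 1968 Hz  (b) Q = 0.04265  (c) BW = 4.615e+04 Hz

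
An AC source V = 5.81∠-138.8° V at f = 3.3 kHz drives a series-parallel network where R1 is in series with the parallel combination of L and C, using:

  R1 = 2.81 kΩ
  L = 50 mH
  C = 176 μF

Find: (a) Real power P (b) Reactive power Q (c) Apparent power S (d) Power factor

Step 1 — Angular frequency: ω = 2π·f = 2π·3300 = 2.073e+04 rad/s.
Step 2 — Component impedances:
  R1: Z = R = 2810 Ω
  L: Z = jωL = j·2.073e+04·0.05 = 0 + j1037 Ω
  C: Z = 1/(jωC) = -j/(ω·C) = 0 - j0.274 Ω
Step 3 — Parallel branch: L || C = 1/(1/L + 1/C) = 0 - j0.2741 Ω.
Step 4 — Series with R1: Z_total = R1 + (L || C) = 2810 - j0.2741 Ω = 2810∠-0.0° Ω.
Step 5 — Source phasor: V = 5.81∠-138.8° V = -4.372 - j3.827 V.
Step 6 — Current: I = V / Z = -0.001556 - j0.001362 A = 0.002068∠-138.8° A.
Step 7 — Complex power: S = V·I* = 0.01201 - j1.172e-06 VA.
Step 8 — Real power: P = Re(S) = 0.01201 W.
Step 9 — Reactive power: Q = Im(S) = -1.172e-06 VAR.
Step 10 — Apparent power: |S| = 0.01201 VA.
Step 11 — Power factor: PF = P/|S| = 1 (leading).

(a) P = 0.01201 W  (b) Q = -1.172e-06 VAR  (c) S = 0.01201 VA  (d) PF = 1 (leading)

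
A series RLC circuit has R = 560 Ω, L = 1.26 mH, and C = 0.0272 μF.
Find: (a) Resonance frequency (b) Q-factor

Step 1 — Resonance condition Im(Z)=0 gives ω₀ = 1/√(LC).
Step 2 — ω₀ = 1/√(0.00126·2.72e-08) = 1.708e+05 rad/s.
Step 3 — f₀ = ω₀/(2π) = 2.719e+04 Hz.
Step 4 — Series Q: Q = ω₀L/R = 1.708e+05·0.00126/560 = 0.3843.

(a) f₀ = 2.719e+04 Hz  (b) Q = 0.3843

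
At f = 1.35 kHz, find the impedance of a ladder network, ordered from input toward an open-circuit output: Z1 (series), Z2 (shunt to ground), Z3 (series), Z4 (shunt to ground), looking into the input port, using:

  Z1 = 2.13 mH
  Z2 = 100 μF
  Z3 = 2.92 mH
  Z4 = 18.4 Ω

Step 1 — Angular frequency: ω = 2π·f = 2π·1350 = 8482 rad/s.
Step 2 — Component impedances:
  Z1: Z = jωL = j·8482·0.00213 = 0 + j18.07 Ω
  Z2: Z = 1/(jωC) = -j/(ω·C) = 0 - j1.179 Ω
  Z3: Z = jωL = j·8482·0.00292 = 0 + j24.77 Ω
  Z4: Z = R = 18.4 Ω
Step 3 — Ladder network (open output): work backward from the far end, alternating series and parallel combinations. Z_in = 0.02857 + j16.85 Ω = 16.85∠89.9° Ω.

Z = 0.02857 + j16.85 Ω = 16.85∠89.9° Ω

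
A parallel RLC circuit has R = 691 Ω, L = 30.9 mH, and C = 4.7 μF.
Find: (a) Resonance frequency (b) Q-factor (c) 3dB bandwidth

Step 1 — Resonance: ω₀ = 1/√(LC) = 1/√(0.0309·4.7e-06) = 2624 rad/s.
Step 2 — f₀ = ω₀/(2π) = 417.6 Hz.
Step 3 — Parallel Q: Q = R/(ω₀L) = 691/(2624·0.0309) = 8.522.
Step 4 — Bandwidth: Δω = ω₀/Q = 307.9 rad/s; BW = Δω/(2π) = 49.01 Hz.

(a) f₀ = 417.6 Hz  (b) Q = 8.522  (c) BW = 49.01 Hz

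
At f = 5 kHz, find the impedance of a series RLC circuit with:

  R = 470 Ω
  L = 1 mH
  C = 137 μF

Step 1 — Angular frequency: ω = 2π·f = 2π·5000 = 3.142e+04 rad/s.
Step 2 — Component impedances:
  R: Z = R = 470 Ω
  L: Z = jωL = j·3.142e+04·0.001 = 0 + j31.42 Ω
  C: Z = 1/(jωC) = -j/(ω·C) = 0 - j0.2323 Ω
Step 3 — Series combination: Z_total = R + L + C = 470 + j31.18 Ω = 471∠3.8° Ω.

Z = 470 + j31.18 Ω = 471∠3.8° Ω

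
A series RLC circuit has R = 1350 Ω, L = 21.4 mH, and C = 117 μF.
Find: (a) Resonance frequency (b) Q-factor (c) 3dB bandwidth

Step 1 — Resonance condition Im(Z)=0 gives ω₀ = 1/√(LC).
Step 2 — ω₀ = 1/√(0.0214·0.000117) = 632 rad/s.
Step 3 — f₀ = ω₀/(2π) = 100.6 Hz.
Step 4 — Series Q: Q = ω₀L/R = 632·0.0214/1350 = 0.01002.
Step 5 — 3dB bandwidth: Δω = ω₀/Q = 6.308e+04 rad/s; BW = Δω/(2π) = 1.004e+04 Hz.

(a) f₀ = 100.6 Hz  (b) Q = 0.01002  (c) BW = 1.004e+04 Hz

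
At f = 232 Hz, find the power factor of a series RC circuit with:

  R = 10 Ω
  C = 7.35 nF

Step 1 — Angular frequency: ω = 2π·f = 2π·232 = 1458 rad/s.
Step 2 — Component impedances:
  R: Z = R = 10 Ω
  C: Z = 1/(jωC) = -j/(ω·C) = 0 - j9.334e+04 Ω
Step 3 — Series combination: Z_total = R + C = 10 - j9.334e+04 Ω = 9.334e+04∠-90.0° Ω.
Step 4 — Power factor: PF = cos(φ) = Re(Z)/|Z| = 10/9.334e+04 = 0.0001071.
Step 5 — Type: Im(Z) = -9.334e+04 ⇒ leading (phase φ = -90.0°).

PF = 0.0001071 (leading, φ = -90.0°)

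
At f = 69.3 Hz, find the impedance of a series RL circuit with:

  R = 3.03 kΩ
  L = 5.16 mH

Step 1 — Angular frequency: ω = 2π·f = 2π·69.3 = 435.4 rad/s.
Step 2 — Component impedances:
  R: Z = R = 3030 Ω
  L: Z = jωL = j·435.4·0.00516 = 0 + j2.247 Ω
Step 3 — Series combination: Z_total = R + L = 3030 + j2.247 Ω = 3030∠0.0° Ω.

Z = 3030 + j2.247 Ω = 3030∠0.0° Ω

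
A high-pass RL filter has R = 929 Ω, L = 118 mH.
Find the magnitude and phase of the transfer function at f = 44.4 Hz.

Step 1 — Angular frequency: ω = 2π·44.4 = 279 rad/s.
Step 2 — Transfer function: H(jω) = jωL/(R + jωL).
Step 3 — Numerator jωL = j·32.92; denominator R + jωL = 929 + j32.92.
Step 4 — H = 0.001254 + j0.03539.
Step 5 — Magnitude: |H| = 0.03541 (-29.0 dB); phase: φ = 88.0°.

|H| = 0.03541 (-29.0 dB), φ = 88.0°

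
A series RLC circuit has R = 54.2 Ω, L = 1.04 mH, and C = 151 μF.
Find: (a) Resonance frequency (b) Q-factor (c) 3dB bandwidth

Step 1 — Resonance: ω₀ = 1/√(LC) = 1/√(0.00104·0.000151) = 2523 rad/s.
Step 2 — f₀ = ω₀/(2π) = 401.6 Hz.
Step 3 — Series Q: Q = ω₀L/R = 2523·0.00104/54.2 = 0.04842.
Step 4 — Bandwidth: Δω = ω₀/Q = 5.212e+04 rad/s; BW = Δω/(2π) = 8294 Hz.

(a) f₀ = 401.6 Hz  (b) Q = 0.04842  (c) BW = 8294 Hz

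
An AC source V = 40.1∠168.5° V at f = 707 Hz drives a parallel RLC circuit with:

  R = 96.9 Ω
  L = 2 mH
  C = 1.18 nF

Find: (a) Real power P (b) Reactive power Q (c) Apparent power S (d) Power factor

Step 1 — Angular frequency: ω = 2π·f = 2π·707 = 4442 rad/s.
Step 2 — Component impedances:
  R: Z = R = 96.9 Ω
  L: Z = jωL = j·4442·0.002 = 0 + j8.884 Ω
  C: Z = 1/(jωC) = -j/(ω·C) = 0 - j1.908e+05 Ω
Step 3 — Parallel combination: 1/Z_total = 1/R + 1/L + 1/C; Z_total = 0.8079 + j8.811 Ω = 8.848∠84.8° Ω.
Step 4 — Source phasor: V = 40.1∠168.5° V = -39.29 + j7.995 V.
Step 5 — Current: I = V / Z = 0.4943 + j4.505 A = 4.532∠83.7° A.
Step 6 — Complex power: S = V·I* = 16.59 + j181 VA.
Step 7 — Real power: P = Re(S) = 16.59 W.
Step 8 — Reactive power: Q = Im(S) = 181 VAR.
Step 9 — Apparent power: |S| = 181.7 VA.
Step 10 — Power factor: PF = P/|S| = 0.09131 (lagging).

(a) P = 16.59 W  (b) Q = 181 VAR  (c) S = 181.7 VA  (d) PF = 0.09131 (lagging)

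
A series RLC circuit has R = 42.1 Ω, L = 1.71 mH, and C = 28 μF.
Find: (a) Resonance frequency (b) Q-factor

Step 1 — Resonance condition Im(Z)=0 gives ω₀ = 1/√(LC).
Step 2 — ω₀ = 1/√(0.00171·2.8e-05) = 4570 rad/s.
Step 3 — f₀ = ω₀/(2π) = 727.3 Hz.
Step 4 — Series Q: Q = ω₀L/R = 4570·0.00171/42.1 = 0.1856.

(a) f₀ = 727.3 Hz  (b) Q = 0.1856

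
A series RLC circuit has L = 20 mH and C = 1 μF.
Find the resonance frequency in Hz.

Step 1 — Resonance condition Im(Z)=0 gives ω₀ = 1/√(LC).
Step 2 — ω₀ = 1/√(0.02·1e-06) = 7071 rad/s.
Step 3 — f₀ = ω₀/(2π) = 1125 Hz.

f₀ = 1125 Hz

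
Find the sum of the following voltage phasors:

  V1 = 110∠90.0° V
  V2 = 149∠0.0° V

Step 1 — Convert each phasor to rectangular form:
  V1 = 110·(cos(90.0°) + j·sin(90.0°)) = 0 + j110 V
  V2 = 149·(cos(0.0°) + j·sin(0.0°)) = 149 V
Step 2 — Sum components: V_total = 149 + j110 V.
Step 3 — Convert to polar: |V_total| = 185.2 V, ∠V_total = 36.4°.

V_total = 185.2∠36.4° V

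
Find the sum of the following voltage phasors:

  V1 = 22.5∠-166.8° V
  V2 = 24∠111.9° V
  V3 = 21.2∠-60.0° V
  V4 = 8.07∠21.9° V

Step 1 — Convert each phasor to rectangular form:
  V1 = 22.5·(cos(-166.8°) + j·sin(-166.8°)) = -21.91 - j5.138 V
  V2 = 24·(cos(111.9°) + j·sin(111.9°)) = -8.952 + j22.27 V
  V3 = 21.2·(cos(-60.0°) + j·sin(-60.0°)) = 10.6 - j18.36 V
  V4 = 8.07·(cos(21.9°) + j·sin(21.9°)) = 7.488 + j3.01 V
Step 2 — Sum components: V_total = -12.77 + j1.78 V.
Step 3 — Convert to polar: |V_total| = 12.89 V, ∠V_total = 172.1°.

V_total = 12.89∠172.1° V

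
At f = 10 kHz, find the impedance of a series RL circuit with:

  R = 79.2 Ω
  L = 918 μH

Step 1 — Angular frequency: ω = 2π·f = 2π·1e+04 = 6.283e+04 rad/s.
Step 2 — Component impedances:
  R: Z = R = 79.2 Ω
  L: Z = jωL = j·6.283e+04·0.000918 = 0 + j57.68 Ω
Step 3 — Series combination: Z_total = R + L = 79.2 + j57.68 Ω = 97.98∠36.1° Ω.

Z = 79.2 + j57.68 Ω = 97.98∠36.1° Ω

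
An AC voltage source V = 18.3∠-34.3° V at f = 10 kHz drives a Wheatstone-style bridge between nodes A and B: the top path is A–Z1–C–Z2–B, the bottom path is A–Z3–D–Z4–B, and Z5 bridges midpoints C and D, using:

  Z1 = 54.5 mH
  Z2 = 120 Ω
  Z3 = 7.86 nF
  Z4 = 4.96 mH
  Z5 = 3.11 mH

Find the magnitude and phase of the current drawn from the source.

Step 1 — Angular frequency: ω = 2π·f = 2π·1e+04 = 6.283e+04 rad/s.
Step 2 — Component impedances:
  Z1: Z = jωL = j·6.283e+04·0.0545 = 0 + j3424 Ω
  Z2: Z = R = 120 Ω
  Z3: Z = 1/(jωC) = -j/(ω·C) = 0 - j2025 Ω
  Z4: Z = jωL = j·6.283e+04·0.00496 = 0 + j311.6 Ω
  Z5: Z = jωL = j·6.283e+04·0.00311 = 0 + j195.4 Ω
Step 3 — Bridge requires nodal analysis (the Z5 bridge couples midpoints C and D, so the two paths cannot be reduced to a simple series/parallel combination). Setting node B to ground and injecting 1 A at node A, the 3-node admittance system at A, C, D solves to V_A = Z_AB = 1.956 - j4292 Ω = 4292∠-90.0° Ω.
Step 4 — Source phasor: V = 18.3∠-34.3° V = 15.12 - j10.31 V.
Step 5 — Ohm's law: I = V / Z_total = (15.12 - j10.31) / (1.956 - j4292) = 0.002404 + j0.003521 A.
Step 6 — Convert to polar: |I| = 0.004264 A, ∠I = 55.7°.

I = 0.004264∠55.7° A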